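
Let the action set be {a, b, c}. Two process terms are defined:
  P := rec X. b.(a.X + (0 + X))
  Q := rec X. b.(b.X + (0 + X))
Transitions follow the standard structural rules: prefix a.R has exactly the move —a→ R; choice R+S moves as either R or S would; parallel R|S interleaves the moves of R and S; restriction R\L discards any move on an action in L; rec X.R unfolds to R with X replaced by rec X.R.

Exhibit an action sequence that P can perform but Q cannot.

Reachable graph of P (2 states):
  u0 = rec X. b.(a.X + (0 + X)) has moves -b-> u1
  u1 = a.(rec X. b.(a.X + (0 + X))) + (0 + (rec X. b.(a.X + (0 + X)))) has moves -a-> u0, -b-> u1
Reachable graph of Q (2 states):
  v0 = rec X. b.(b.X + (0 + X)) has moves -b-> v1
  v1 = b.(rec X. b.(b.X + (0 + X))) + (0 + (rec X. b.(b.X + (0 + X)))) has moves -b-> v0, -b-> v1
Run σ = ⟨ba⟩ on P: start {u0}
  after b @ step 1: {u1}
  after a @ step 2: {u0}
  P completes σ.
Run σ = ⟨ba⟩ on Q: start {v0}
  after b @ step 1: {v1}
  after a @ step 2: ∅ (Q stuck)

ba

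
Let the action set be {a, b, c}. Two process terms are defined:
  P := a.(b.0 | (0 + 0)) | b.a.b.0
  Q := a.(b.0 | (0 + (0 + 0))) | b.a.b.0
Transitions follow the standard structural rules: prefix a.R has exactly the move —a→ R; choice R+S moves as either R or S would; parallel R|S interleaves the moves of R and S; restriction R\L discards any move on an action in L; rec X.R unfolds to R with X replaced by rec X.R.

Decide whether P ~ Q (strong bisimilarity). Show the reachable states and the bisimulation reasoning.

YES

LTS(P): 12 reachable states
  u0 = a.(b.0 | (0 + 0)) | b.a.b.0 has moves --a--▸ u1, --b--▸ u2
  u1 = b.0 | (0 + 0) | b.a.b.0 has moves --b--▸ u3, --b--▸ u4
  u2 = a.(b.0 | (0 + 0)) | a.b.0 has moves --a--▸ u4, --a--▸ u5
  u3 = 0 | (0 + 0) | b.a.b.0 has moves --b--▸ u6
  u4 = b.0 | (0 + 0) | a.b.0 has moves --a--▸ u7, --b--▸ u6
  u5 = a.(b.0 | (0 + 0)) | b.0 has moves --a--▸ u7, --b--▸ u8
  u6 = 0 | (0 + 0) | a.b.0 has moves --a--▸ u9
  u7 = b.0 | (0 + 0) | b.0 has moves --b--▸ u10, --b--▸ u9
  u8 = a.(b.0 | (0 + 0)) | 0 has moves --a--▸ u10
  u9 = 0 | (0 + 0) | b.0 has moves --b--▸ u11
  u10 = b.0 | (0 + 0) | 0 has moves --b--▸ u11
  u11 = 0 | (0 + 0) | 0 has moves (no moves)
LTS(Q): 12 reachable states
  v0 = a.(b.0 | (0 + (0 + 0))) | b.a.b.0 has moves --a--▸ v1, --b--▸ v2
  v1 = b.0 | (0 + (0 + 0)) | b.a.b.0 has moves --b--▸ v3, --b--▸ v4
  v2 = a.(b.0 | (0 + (0 + 0))) | a.b.0 has moves --a--▸ v4, --a--▸ v5
  v3 = 0 | (0 + (0 + 0)) | b.a.b.0 has moves --b--▸ v6
  v4 = b.0 | (0 + (0 + 0)) | a.b.0 has moves --a--▸ v7, --b--▸ v6
  v5 = a.(b.0 | (0 + (0 + 0))) | b.0 has moves --a--▸ v7, --b--▸ v8
  v6 = 0 | (0 + (0 + 0)) | a.b.0 has moves --a--▸ v9
  v7 = b.0 | (0 + (0 + 0)) | b.0 has moves --b--▸ v10, --b--▸ v9
  v8 = a.(b.0 | (0 + (0 + 0))) | 0 has moves --a--▸ v10
  v9 = 0 | (0 + (0 + 0)) | b.0 has moves --b--▸ v11
  v10 = b.0 | (0 + (0 + 0)) | 0 has moves --b--▸ v11
  v11 = 0 | (0 + (0 + 0)) | 0 has moves (no moves)
Bisimilarity quotient blocks:
  B0 = {u0, v0}
  B1 = {u2, v2}
  B2 = {u4, u5, v4, v5}
  B3 = {u6, u8, v6, v8}
  B4 = {u10, u9, v10, v9}
  B5 = {u11, v11}
  B6 = {u7, v7}
  B7 = {u1, v1}
  B8 = {u3, v3}
u0 ∈ B0, v0 ∈ B0 → same block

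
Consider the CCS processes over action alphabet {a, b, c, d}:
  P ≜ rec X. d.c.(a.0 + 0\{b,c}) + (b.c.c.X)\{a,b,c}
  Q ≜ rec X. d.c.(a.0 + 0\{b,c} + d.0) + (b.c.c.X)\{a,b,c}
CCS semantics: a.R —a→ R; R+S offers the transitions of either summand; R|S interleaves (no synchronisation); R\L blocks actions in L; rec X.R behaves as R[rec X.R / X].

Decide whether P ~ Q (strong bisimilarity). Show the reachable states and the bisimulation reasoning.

P ≁ Q

LTS(P): 4 reachable states
  p0 = rec X. d.c.(a.0 + 0\{b,c}) + (b.c.c.X)\{a,b,c} :: --d--▸ p1
  p1 = c.(a.0 + 0\{b,c}) :: --c--▸ p2
  p2 = a.0 + 0\{b,c} :: --a--▸ p3
  p3 = 0 :: (no moves)
LTS(Q): 4 reachable states
  q0 = rec X. d.c.(a.0 + 0\{b,c} + d.0) + (b.c.c.X)\{a,b,c} :: --d--▸ q1
  q1 = c.(a.0 + 0\{b,c} + d.0) :: --c--▸ q2
  q2 = a.0 + 0\{b,c} + d.0 :: --a--▸ q3, --d--▸ q3
  q3 = 0 :: (no moves)
Coarsest stable partition (strong bisimilarity classes):
  B0 = {p0}
  B1 = {p1}
  B2 = {p2}
  B3 = {p3, q3}
  B4 = {q0}
  B5 = {q1}
  B6 = {q2}
p0 ∈ B0, q0 ∈ B4 → different blocks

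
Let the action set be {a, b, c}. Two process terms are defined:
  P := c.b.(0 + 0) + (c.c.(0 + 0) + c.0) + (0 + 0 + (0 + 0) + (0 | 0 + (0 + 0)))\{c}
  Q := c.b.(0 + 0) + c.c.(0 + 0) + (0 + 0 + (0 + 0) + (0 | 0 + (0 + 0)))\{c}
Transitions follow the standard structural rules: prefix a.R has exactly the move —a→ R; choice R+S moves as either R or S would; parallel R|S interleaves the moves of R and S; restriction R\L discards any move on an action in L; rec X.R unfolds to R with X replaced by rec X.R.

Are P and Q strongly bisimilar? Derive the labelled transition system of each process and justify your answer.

NO

Reachable graph of P (5 states):
  u0 = c.b.(0 + 0) + (c.c.(0 + 0) + c.0) + (0 + 0 + (0 + 0) + (0 | 0 + (0 + 0)))\{c} :: ··c··> u1, ··c··> u2, ··c··> u3
  u1 = 0 :: deadlocked
  u2 = b.(0 + 0) :: ··b··> u4
  u3 = c.(0 + 0) :: ··c··> u4
  u4 = 0 + 0 :: deadlocked
Reachable graph of Q (4 states):
  v0 = c.b.(0 + 0) + c.c.(0 + 0) + (0 + 0 + (0 + 0) + (0 | 0 + (0 + 0)))\{c} :: ··c··> v1, ··c··> v2
  v1 = b.(0 + 0) :: ··b··> v3
  v2 = c.(0 + 0) :: ··c··> v3
  v3 = 0 + 0 :: deadlocked
Partition-refinement fixed point:
  B0 = {u0}
  B1 = {u2, v1}
  B2 = {u1, u4, v3}
  B3 = {u3, v2}
  B4 = {v0}
u0 ∈ B0, v0 ∈ B4 → different blocks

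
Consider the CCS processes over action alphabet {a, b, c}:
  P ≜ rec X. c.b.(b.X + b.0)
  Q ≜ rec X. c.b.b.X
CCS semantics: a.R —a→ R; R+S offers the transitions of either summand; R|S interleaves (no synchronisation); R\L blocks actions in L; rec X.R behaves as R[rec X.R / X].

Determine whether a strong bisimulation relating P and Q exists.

LTS(P): 4 reachable states
  m0 = rec X. c.b.(b.X + b.0) | =c=> m1
  m1 = b.(b.(rec X. c.b.(b.X + b.0)) + b.0) | =b=> m2
  m2 = b.(rec X. c.b.(b.X + b.0)) + b.0 | =b=> m0, =b=> m3
  m3 = 0 | (no moves)
LTS(Q): 3 reachable states
  n0 = rec X. c.b.b.X | =c=> n1
  n1 = b.b.(rec X. c.b.b.X) | =b=> n2
  n2 = b.(rec X. c.b.b.X) | =b=> n0
Partition-refinement fixed point:
  B0 = {m0}
  B1 = {m1}
  B2 = {m2}
  B3 = {m3}
  B4 = {n0}
  B5 = {n1}
  B6 = {n2}
m0 ∈ B0, n0 ∈ B4 → different blocks

not bisimilar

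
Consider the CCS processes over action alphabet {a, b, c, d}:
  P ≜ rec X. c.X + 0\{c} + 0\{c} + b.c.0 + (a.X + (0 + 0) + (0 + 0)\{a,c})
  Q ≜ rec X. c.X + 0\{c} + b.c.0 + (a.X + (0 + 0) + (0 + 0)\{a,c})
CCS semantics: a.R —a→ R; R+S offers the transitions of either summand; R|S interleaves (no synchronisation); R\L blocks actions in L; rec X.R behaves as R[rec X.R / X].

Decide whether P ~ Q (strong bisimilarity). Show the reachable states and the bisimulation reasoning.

P's transition system — 3 states:
  s0 = rec X. c.X + 0\{c} + 0\{c} + b.c.0 + (a.X + (0 + 0) + (0 + 0)\{a,c}) | =a=> s0, =b=> s1, =c=> s0
  s1 = c.0 | =c=> s2
  s2 = 0 | deadlocked
Q's transition system — 3 states:
  t0 = rec X. c.X + 0\{c} + b.c.0 + (a.X + (0 + 0) + (0 + 0)\{a,c}) | =a=> t0, =b=> t1, =c=> t0
  t1 = c.0 | =c=> t2
  t2 = 0 | deadlocked
Partition-refinement fixed point:
  B0 = {s0, t0}
  B1 = {s1, t1}
  B2 = {s2, t2}
s0 ∈ B0, t0 ∈ B0 → same block

YES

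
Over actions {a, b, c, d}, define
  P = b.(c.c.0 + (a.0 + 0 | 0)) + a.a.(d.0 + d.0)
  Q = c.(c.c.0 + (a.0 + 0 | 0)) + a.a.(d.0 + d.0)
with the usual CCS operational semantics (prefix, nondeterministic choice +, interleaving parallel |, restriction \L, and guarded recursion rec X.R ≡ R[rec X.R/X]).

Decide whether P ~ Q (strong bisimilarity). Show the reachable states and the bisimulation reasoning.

Reachable graph of P (6 states):
  s0 = b.(c.c.0 + (a.0 + 0 | 0)) + a.a.(d.0 + d.0) | —a→ s1, —b→ s2
  s1 = a.(d.0 + d.0) | —a→ s3
  s2 = c.c.0 + (a.0 + 0 | 0) | —a→ s4, —c→ s5
  s3 = d.0 + d.0 | —d→ s4
  s4 = 0 | deadlocked
  s5 = c.0 | —c→ s4
Reachable graph of Q (6 states):
  t0 = c.(c.c.0 + (a.0 + 0 | 0)) + a.a.(d.0 + d.0) | —a→ t1, —c→ t2
  t1 = a.(d.0 + d.0) | —a→ t3
  t2 = c.c.0 + (a.0 + 0 | 0) | —a→ t4, —c→ t5
  t3 = d.0 + d.0 | —d→ t4
  t4 = 0 | deadlocked
  t5 = c.0 | —c→ t4
Bisimilarity quotient blocks:
  B0 = {s0}
  B1 = {s2, t2}
  B2 = {s4, t4}
  B3 = {s5, t5}
  B4 = {s1, t1}
  B5 = {s3, t3}
  B6 = {t0}
s0 ∈ B0, t0 ∈ B6 → different blocks

NO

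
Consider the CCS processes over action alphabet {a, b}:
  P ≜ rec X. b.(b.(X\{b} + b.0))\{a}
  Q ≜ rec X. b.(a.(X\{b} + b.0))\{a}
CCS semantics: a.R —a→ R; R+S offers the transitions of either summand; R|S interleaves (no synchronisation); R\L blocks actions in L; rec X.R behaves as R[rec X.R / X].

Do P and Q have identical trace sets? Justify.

P's transition system — 4 states:
  u0 = rec X. b.(b.(X\{b} + b.0))\{a} | —b→ u1
  u1 = (b.((rec X. b.(b.(X\{b} + b.0))\{a})\{b} + b.0))\{a} | —b→ u2
  u2 = ((rec X. b.(b.(X\{b} + b.0))\{a})\{b} + b.0)\{a} | —b→ u3
  u3 = 0\{a} | stopped
Q's transition system — 2 states:
  v0 = rec X. b.(a.(X\{b} + b.0))\{a} | —b→ v1
  v1 = (a.((rec X. b.(a.(X\{b} + b.0))\{a})\{b} + b.0))\{a} | stopped
Trace ⟨bb⟩ through P, begin at {u0}:
  step 1 (b): {u1}
  step 2 (b): {u2}
  P completes σ.
Trace ⟨bb⟩ through Q, begin at {v0}:
  step 1 (b): {v1}
  step 2 (b): ∅  — Q cannot continue

traces(P) ≠ traces(Q) — witness ⟨bb⟩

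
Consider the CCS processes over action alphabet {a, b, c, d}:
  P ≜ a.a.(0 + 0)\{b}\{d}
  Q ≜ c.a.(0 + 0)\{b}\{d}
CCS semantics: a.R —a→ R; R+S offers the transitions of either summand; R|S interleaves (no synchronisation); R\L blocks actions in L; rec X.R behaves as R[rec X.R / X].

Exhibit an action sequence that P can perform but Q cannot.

Reachable graph of P (3 states):
  s0 = a.a.(0 + 0)\{b}\{d} → —a→ s1
  s1 = a.(0 + 0)\{b}\{d} → —a→ s2
  s2 = (0 + 0)\{b}\{d} → deadlocked
Reachable graph of Q (3 states):
  t0 = c.a.(0 + 0)\{b}\{d} → —c→ t1
  t1 = a.(0 + 0)\{b}\{d} → —a→ t2
  t2 = (0 + 0)\{b}\{d} → deadlocked
Executing a from P (initial set {s0}):
  step 1 (a): {s1}
  — P admits the full trace.
Executing a from Q (initial set {t0}):
  step 1 (a): no successor for Q

a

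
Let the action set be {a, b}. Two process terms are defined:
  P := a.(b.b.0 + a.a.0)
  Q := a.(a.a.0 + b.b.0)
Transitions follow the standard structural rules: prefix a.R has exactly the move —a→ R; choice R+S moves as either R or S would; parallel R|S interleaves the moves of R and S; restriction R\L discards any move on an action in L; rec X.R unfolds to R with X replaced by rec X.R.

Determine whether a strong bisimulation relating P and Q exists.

bisimilar

Reachable graph of P (5 states):
  p0 = a.(b.b.0 + a.a.0) has moves -a-> p1
  p1 = b.b.0 + a.a.0 has moves -a-> p2, -b-> p3
  p2 = a.0 has moves -a-> p4
  p3 = b.0 has moves -b-> p4
  p4 = 0 has moves ∅
Reachable graph of Q (5 states):
  q0 = a.(a.a.0 + b.b.0) has moves -a-> q1
  q1 = a.a.0 + b.b.0 has moves -a-> q2, -b-> q3
  q2 = a.0 has moves -a-> q4
  q3 = b.0 has moves -b-> q4
  q4 = 0 has moves ∅
Coarsest stable partition (strong bisimilarity classes):
  B0 = {p0, q0}
  B1 = {p1, q1}
  B2 = {p3, q3}
  B3 = {p4, q4}
  B4 = {p2, q2}
p0 ∈ B0, q0 ∈ B0 → same block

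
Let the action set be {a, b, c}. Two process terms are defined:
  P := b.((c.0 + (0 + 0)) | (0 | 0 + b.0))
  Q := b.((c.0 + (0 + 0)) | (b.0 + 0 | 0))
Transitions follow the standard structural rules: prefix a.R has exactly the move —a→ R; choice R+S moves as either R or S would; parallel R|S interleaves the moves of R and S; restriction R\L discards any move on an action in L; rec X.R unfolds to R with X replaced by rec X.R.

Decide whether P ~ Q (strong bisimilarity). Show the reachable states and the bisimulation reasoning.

YES

LTS(P): 5 reachable states
  m0 = b.((c.0 + (0 + 0)) | (0 | 0 + b.0)) :: ··b··> m1
  m1 = (c.0 + (0 + 0)) | (0 | 0 + b.0) :: ··b··> m2, ··c··> m3
  m2 = (c.0 + (0 + 0)) | 0 :: ··c··> m4
  m3 = 0 | (0 | 0 + b.0) :: ··b··> m4
  m4 = 0 | 0 :: ∅
LTS(Q): 5 reachable states
  n0 = b.((c.0 + (0 + 0)) | (b.0 + 0 | 0)) :: ··b··> n1
  n1 = (c.0 + (0 + 0)) | (b.0 + 0 | 0) :: ··b··> n2, ··c··> n3
  n2 = (c.0 + (0 + 0)) | 0 :: ··c··> n4
  n3 = 0 | (b.0 + 0 | 0) :: ··b··> n4
  n4 = 0 | 0 :: ∅
Partition-refinement fixed point:
  B0 = {m0, n0}
  B1 = {m1, n1}
  B2 = {m3, n3}
  B3 = {m4, n4}
  B4 = {m2, n2}
m0 ∈ B0, n0 ∈ B0 → same block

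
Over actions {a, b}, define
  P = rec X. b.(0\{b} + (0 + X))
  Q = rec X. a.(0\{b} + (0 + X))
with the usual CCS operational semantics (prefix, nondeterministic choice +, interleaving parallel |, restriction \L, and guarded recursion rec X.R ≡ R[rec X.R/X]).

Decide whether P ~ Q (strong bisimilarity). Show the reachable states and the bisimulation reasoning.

not bisimilar

LTS(P): 2 reachable states
  m0 = rec X. b.(0\{b} + (0 + X)) has moves =b=> m1
  m1 = 0\{b} + (0 + (rec X. b.(0\{b} + (0 + X)))) has moves =b=> m1
LTS(Q): 2 reachable states
  n0 = rec X. a.(0\{b} + (0 + X)) has moves =a=> n1
  n1 = 0\{b} + (0 + (rec X. a.(0\{b} + (0 + X)))) has moves =a=> n1
Bisimilarity quotient blocks:
  B0 = {m0, m1}
  B1 = {n0, n1}
m0 ∈ B0, n0 ∈ B1 → different blocks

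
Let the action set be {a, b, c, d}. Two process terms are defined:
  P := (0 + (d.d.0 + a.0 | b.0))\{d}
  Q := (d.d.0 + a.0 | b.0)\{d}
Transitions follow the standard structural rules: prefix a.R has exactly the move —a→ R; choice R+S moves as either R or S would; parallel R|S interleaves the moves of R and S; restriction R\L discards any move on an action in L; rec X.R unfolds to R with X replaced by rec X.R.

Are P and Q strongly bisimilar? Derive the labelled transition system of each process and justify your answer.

P's transition system — 4 states:
  p0 = (0 + (d.d.0 + a.0 | b.0))\{d} → ··a··> p1, ··b··> p2
  p1 = (0 | b.0)\{d} → ··b··> p3
  p2 = (a.0 | 0)\{d} → ··a··> p3
  p3 = (0 | 0)\{d} → ·
Q's transition system — 4 states:
  q0 = (d.d.0 + a.0 | b.0)\{d} → ··a··> q1, ··b··> q2
  q1 = (0 | b.0)\{d} → ··b··> q3
  q2 = (a.0 | 0)\{d} → ··a··> q3
  q3 = (0 | 0)\{d} → ·
Bisimilarity quotient blocks:
  B0 = {p0, q0}
  B1 = {p1, q1}
  B2 = {p3, q3}
  B3 = {p2, q2}
p0 ∈ B0, q0 ∈ B0 → same block

P ~ Q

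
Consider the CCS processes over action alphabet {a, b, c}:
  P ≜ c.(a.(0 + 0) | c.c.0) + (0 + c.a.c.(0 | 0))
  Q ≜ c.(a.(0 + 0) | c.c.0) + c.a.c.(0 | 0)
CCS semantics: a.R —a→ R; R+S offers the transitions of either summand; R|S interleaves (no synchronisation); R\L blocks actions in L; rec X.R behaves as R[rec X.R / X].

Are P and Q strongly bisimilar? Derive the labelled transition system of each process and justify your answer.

P ~ Q

LTS(P): 10 reachable states
  s0 = c.(a.(0 + 0) | c.c.0) + (0 + c.a.c.(0 | 0)) has moves ··c··> s1, ··c··> s2
  s1 = a.(0 + 0) | c.c.0 has moves ··a··> s3, ··c··> s4
  s2 = a.c.(0 | 0) has moves ··a··> s5
  s3 = (0 + 0) | c.c.0 has moves ··c··> s6
  s4 = a.(0 + 0) | c.0 has moves ··a··> s6, ··c··> s7
  s5 = c.(0 | 0) has moves ··c··> s8
  s6 = (0 + 0) | c.0 has moves ··c··> s9
  s7 = a.(0 + 0) | 0 has moves ··a··> s9
  s8 = 0 | 0 has moves ∅
  s9 = (0 + 0) | 0 has moves ∅
LTS(Q): 10 reachable states
  t0 = c.(a.(0 + 0) | c.c.0) + c.a.c.(0 | 0) has moves ··c··> t1, ··c··> t2
  t1 = a.(0 + 0) | c.c.0 has moves ··a··> t3, ··c··> t4
  t2 = a.c.(0 | 0) has moves ··a··> t5
  t3 = (0 + 0) | c.c.0 has moves ··c··> t6
  t4 = a.(0 + 0) | c.0 has moves ··a··> t6, ··c··> t7
  t5 = c.(0 | 0) has moves ··c··> t8
  t6 = (0 + 0) | c.0 has moves ··c··> t9
  t7 = a.(0 + 0) | 0 has moves ··a··> t9
  t8 = 0 | 0 has moves ∅
  t9 = (0 + 0) | 0 has moves ∅
Bisimilarity quotient blocks:
  B0 = {s0, t0}
  B1 = {s2, t2}
  B2 = {s5, s6, t5, t6}
  B3 = {s8, s9, t8, t9}
  B4 = {s1, t1}
  B5 = {s3, t3}
  B6 = {s4, t4}
  B7 = {s7, t7}
s0 ∈ B0, t0 ∈ B0 → same block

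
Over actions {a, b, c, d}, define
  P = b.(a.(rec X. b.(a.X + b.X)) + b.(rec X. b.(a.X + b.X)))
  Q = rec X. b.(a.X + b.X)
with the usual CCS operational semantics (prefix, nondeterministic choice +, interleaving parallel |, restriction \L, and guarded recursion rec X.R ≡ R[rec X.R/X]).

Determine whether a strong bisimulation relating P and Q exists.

Reachable graph of P (3 states):
  s0 = b.(a.(rec X. b.(a.X + b.X)) + b.(rec X. b.(a.X + b.X))) has moves -b-> s1
  s1 = a.(rec X. b.(a.X + b.X)) + b.(rec X. b.(a.X + b.X)) has moves -a-> s2, -b-> s2
  s2 = rec X. b.(a.X + b.X) has moves -b-> s1
Reachable graph of Q (2 states):
  t0 = rec X. b.(a.X + b.X) has moves -b-> t1
  t1 = a.(rec X. b.(a.X + b.X)) + b.(rec X. b.(a.X + b.X)) has moves -a-> t0, -b-> t0
Coarsest stable partition (strong bisimilarity classes):
  B0 = {s0, s2, t0}
  B1 = {s1, t1}
s0 ∈ B0, t0 ∈ B0 → same block

bisimilar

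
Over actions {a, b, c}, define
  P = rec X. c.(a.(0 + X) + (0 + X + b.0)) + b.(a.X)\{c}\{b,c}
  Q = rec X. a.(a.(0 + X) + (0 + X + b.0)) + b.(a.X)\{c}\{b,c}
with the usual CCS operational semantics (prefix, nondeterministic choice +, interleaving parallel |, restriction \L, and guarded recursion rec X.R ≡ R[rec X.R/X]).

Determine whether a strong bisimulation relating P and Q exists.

P ≁ Q

P's transition system — 6 states:
  p0 = rec X. c.(a.(0 + X) + (0 + X + b.0)) + b.(a.X)\{c}\{b,c} :: --b--▸ p1, --c--▸ p2
  p1 = (a.(rec X. c.(a.(0 + X) + (0 + X + b.0)) + b.(a.X)\{c}\{b,c}))\{c}\{b,c} :: --a--▸ p3
  p2 = a.(0 + (rec X. c.(a.(0 + X) + (0 + X + b.0)) + b.(a.X)\{c}\{b,c})) + (0 + (rec X. c.(a.(0 + X) + (0 + X + b.0)) + b.(a.X)\{c}\{b,c}) + b.0) :: --a--▸ p4, --b--▸ p1, --b--▸ p5, --c--▸ p2
  p3 = (rec X. c.(a.(0 + X) + (0 + X + b.0)) + b.(a.X)\{c}\{b,c})\{c}\{b,c} :: (no moves)
  p4 = 0 + (rec X. c.(a.(0 + X) + (0 + X + b.0)) + b.(a.X)\{c}\{b,c}) :: --b--▸ p1, --c--▸ p2
  p5 = 0 :: (no moves)
Q's transition system — 8 states:
  q0 = rec X. a.(a.(0 + X) + (0 + X + b.0)) + b.(a.X)\{c}\{b,c} :: --a--▸ q1, --b--▸ q2
  q1 = a.(0 + (rec X. a.(a.(0 + X) + (0 + X + b.0)) + b.(a.X)\{c}\{b,c})) + (0 + (rec X. a.(a.(0 + X) + (0 + X + b.0)) + b.(a.X)\{c}\{b,c}) + b.0) :: --a--▸ q1, --a--▸ q3, --b--▸ q2, --b--▸ q4
  q2 = (a.(rec X. a.(a.(0 + X) + (0 + X + b.0)) + b.(a.X)\{c}\{b,c}))\{c}\{b,c} :: --a--▸ q5
  q3 = 0 + (rec X. a.(a.(0 + X) + (0 + X + b.0)) + b.(a.X)\{c}\{b,c}) :: --a--▸ q1, --b--▸ q2
  q4 = 0 :: (no moves)
  q5 = (rec X. a.(a.(0 + X) + (0 + X + b.0)) + b.(a.X)\{c}\{b,c})\{c}\{b,c} :: --a--▸ q6
  q6 = (a.(0 + (rec X. a.(a.(0 + X) + (0 + X + b.0)) + b.(a.X)\{c}\{b,c})) + (0 + (rec X. a.(a.(0 + X) + (0 + X + b.0)) + b.(a.X)\{c}\{b,c}) + b.0))\{c}\{b,c} :: --a--▸ q6, --a--▸ q7
  q7 = (0 + (rec X. a.(a.(0 + X) + (0 + X + b.0)) + b.(a.X)\{c}\{b,c}))\{c}\{b,c} :: --a--▸ q6
Coarsest stable partition (strong bisimilarity classes):
  B0 = {p0, p4}
  B1 = {p2}
  B2 = {p1}
  B3 = {p3, p5, q4}
  B4 = {q0, q3}
  B5 = {q1}
  B6 = {q2, q5, q6, q7}
p0 ∈ B0, q0 ∈ B4 → different blocks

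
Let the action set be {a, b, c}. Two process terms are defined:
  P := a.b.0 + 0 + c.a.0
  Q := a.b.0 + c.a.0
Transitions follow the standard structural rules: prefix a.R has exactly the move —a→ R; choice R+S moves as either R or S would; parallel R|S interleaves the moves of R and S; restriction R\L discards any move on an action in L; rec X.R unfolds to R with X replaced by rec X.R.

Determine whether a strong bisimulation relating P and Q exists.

bisimilar

Reachable graph of P (4 states):
  u0 = a.b.0 + 0 + c.a.0 → ··a··> u1, ··c··> u2
  u1 = b.0 → ··b··> u3
  u2 = a.0 → ··a··> u3
  u3 = 0 → stopped
Reachable graph of Q (4 states):
  v0 = a.b.0 + c.a.0 → ··a··> v1, ··c··> v2
  v1 = b.0 → ··b··> v3
  v2 = a.0 → ··a··> v3
  v3 = 0 → stopped
Bisimilarity quotient blocks:
  B0 = {u0, v0}
  B1 = {u1, v1}
  B2 = {u3, v3}
  B3 = {u2, v2}
u0 ∈ B0, v0 ∈ B0 → same block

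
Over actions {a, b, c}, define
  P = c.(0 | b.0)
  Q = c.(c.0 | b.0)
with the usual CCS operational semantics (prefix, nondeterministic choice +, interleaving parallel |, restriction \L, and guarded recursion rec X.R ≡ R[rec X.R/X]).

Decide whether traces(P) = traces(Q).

trace-distinct — witness ⟨cc⟩

Reachable graph of P (3 states):
  u0 = c.(0 | b.0) ⊢ =c=> u1
  u1 = 0 | b.0 ⊢ =b=> u2
  u2 = 0 | 0 ⊢ ·
Reachable graph of Q (5 states):
  v0 = c.(c.0 | b.0) ⊢ =c=> v1
  v1 = c.0 | b.0 ⊢ =b=> v2, =c=> v3
  v2 = c.0 | 0 ⊢ =c=> v4
  v3 = 0 | b.0 ⊢ =b=> v4
  v4 = 0 | 0 ⊢ ·
Executing cc from Q (initial set {v0}):
  step 1 (c): {v1}
  step 2 (c): {v3}
  — Q admits the full trace.
Executing cc from P (initial set {u0}):
  step 1 (c): {u1}
  step 2 (c): ∅  — P cannot continue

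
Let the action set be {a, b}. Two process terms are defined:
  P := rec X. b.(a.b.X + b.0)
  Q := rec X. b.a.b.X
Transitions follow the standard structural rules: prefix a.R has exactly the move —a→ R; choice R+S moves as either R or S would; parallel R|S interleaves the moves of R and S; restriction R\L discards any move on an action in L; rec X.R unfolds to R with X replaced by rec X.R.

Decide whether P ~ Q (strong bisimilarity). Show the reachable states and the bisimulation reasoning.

P ≁ Q

P's transition system — 4 states:
  p0 = rec X. b.(a.b.X + b.0) :: ··b··> p1
  p1 = a.b.(rec X. b.(a.b.X + b.0)) + b.0 :: ··a··> p2, ··b··> p3
  p2 = b.(rec X. b.(a.b.X + b.0)) :: ··b··> p0
  p3 = 0 :: ·
Q's transition system — 3 states:
  q0 = rec X. b.a.b.X :: ··b··> q1
  q1 = a.b.(rec X. b.a.b.X) :: ··a··> q2
  q2 = b.(rec X. b.a.b.X) :: ··b··> q0
Coarsest stable partition (strong bisimilarity classes):
  B0 = {p0}
  B1 = {p1}
  B2 = {p3}
  B3 = {p2}
  B4 = {q0}
  B5 = {q1}
  B6 = {q2}
p0 ∈ B0, q0 ∈ B4 → different blocks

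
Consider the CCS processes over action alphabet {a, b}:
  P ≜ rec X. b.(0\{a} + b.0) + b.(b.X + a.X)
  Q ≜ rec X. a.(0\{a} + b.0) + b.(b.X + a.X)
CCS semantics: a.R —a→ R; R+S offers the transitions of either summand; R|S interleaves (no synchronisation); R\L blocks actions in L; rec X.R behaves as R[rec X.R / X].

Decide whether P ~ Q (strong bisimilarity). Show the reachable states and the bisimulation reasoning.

NO

Reachable graph of P (4 states):
  u0 = rec X. b.(0\{a} + b.0) + b.(b.X + a.X) :: -b-> u1, -b-> u2
  u1 = 0\{a} + b.0 :: -b-> u3
  u2 = b.(rec X. b.(0\{a} + b.0) + b.(b.X + a.X)) + a.(rec X. b.(0\{a} + b.0) + b.(b.X + a.X)) :: -a-> u0, -b-> u0
  u3 = 0 :: (no moves)
Reachable graph of Q (4 states):
  v0 = rec X. a.(0\{a} + b.0) + b.(b.X + a.X) :: -a-> v1, -b-> v2
  v1 = 0\{a} + b.0 :: -b-> v3
  v2 = b.(rec X. a.(0\{a} + b.0) + b.(b.X + a.X)) + a.(rec X. a.(0\{a} + b.0) + b.(b.X + a.X)) :: -a-> v0, -b-> v0
  v3 = 0 :: (no moves)
Partition-refinement fixed point:
  B0 = {u0}
  B1 = {u2}
  B2 = {u1, v1}
  B3 = {u3, v3}
  B4 = {v0}
  B5 = {v2}
u0 ∈ B0, v0 ∈ B4 → different blocks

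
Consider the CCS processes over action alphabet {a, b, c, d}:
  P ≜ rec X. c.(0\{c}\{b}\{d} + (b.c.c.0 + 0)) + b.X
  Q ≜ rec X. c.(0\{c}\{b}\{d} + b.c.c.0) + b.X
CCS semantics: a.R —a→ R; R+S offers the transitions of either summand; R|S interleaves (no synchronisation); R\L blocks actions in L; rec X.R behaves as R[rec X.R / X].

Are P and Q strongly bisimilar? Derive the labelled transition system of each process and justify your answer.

P ~ Q

LTS(P): 5 reachable states
  m0 = rec X. c.(0\{c}\{b}\{d} + (b.c.c.0 + 0)) + b.X | -b-> m0, -c-> m1
  m1 = 0\{c}\{b}\{d} + (b.c.c.0 + 0) | -b-> m2
  m2 = c.c.0 | -c-> m3
  m3 = c.0 | -c-> m4
  m4 = 0 | deadlocked
LTS(Q): 5 reachable states
  n0 = rec X. c.(0\{c}\{b}\{d} + b.c.c.0) + b.X | -b-> n0, -c-> n1
  n1 = 0\{c}\{b}\{d} + b.c.c.0 | -b-> n2
  n2 = c.c.0 | -c-> n3
  n3 = c.0 | -c-> n4
  n4 = 0 | deadlocked
Bisimilarity quotient blocks:
  B0 = {m0, n0}
  B1 = {m1, n1}
  B2 = {m2, n2}
  B3 = {m3, n3}
  B4 = {m4, n4}
m0 ∈ B0, n0 ∈ B0 → same block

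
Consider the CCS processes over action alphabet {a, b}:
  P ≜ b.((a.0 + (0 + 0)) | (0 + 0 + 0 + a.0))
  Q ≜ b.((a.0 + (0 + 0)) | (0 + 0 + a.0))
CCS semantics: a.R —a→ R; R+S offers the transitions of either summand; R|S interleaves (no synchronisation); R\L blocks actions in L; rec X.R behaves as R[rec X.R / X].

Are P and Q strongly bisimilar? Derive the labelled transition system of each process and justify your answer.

P ~ Q

Reachable graph of P (5 states):
  p0 = b.((a.0 + (0 + 0)) | (0 + 0 + 0 + a.0)) has moves --b--▸ p1
  p1 = (a.0 + (0 + 0)) | (0 + 0 + 0 + a.0) has moves --a--▸ p2, --a--▸ p3
  p2 = (a.0 + (0 + 0)) | 0 has moves --a--▸ p4
  p3 = 0 | (0 + 0 + 0 + a.0) has moves --a--▸ p4
  p4 = 0 | 0 has moves stopped
Reachable graph of Q (5 states):
  q0 = b.((a.0 + (0 + 0)) | (0 + 0 + a.0)) has moves --b--▸ q1
  q1 = (a.0 + (0 + 0)) | (0 + 0 + a.0) has moves --a--▸ q2, --a--▸ q3
  q2 = (a.0 + (0 + 0)) | 0 has moves --a--▸ q4
  q3 = 0 | (0 + 0 + a.0) has moves --a--▸ q4
  q4 = 0 | 0 has moves stopped
Bisimilarity quotient blocks:
  B0 = {p0, q0}
  B1 = {p1, q1}
  B2 = {p2, p3, q2, q3}
  B3 = {p4, q4}
p0 ∈ B0, q0 ∈ B0 → same block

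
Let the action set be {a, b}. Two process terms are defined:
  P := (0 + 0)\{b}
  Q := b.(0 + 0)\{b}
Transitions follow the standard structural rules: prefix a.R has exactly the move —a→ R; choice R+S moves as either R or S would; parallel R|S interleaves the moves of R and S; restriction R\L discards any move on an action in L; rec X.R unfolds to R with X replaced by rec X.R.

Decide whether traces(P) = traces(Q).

Reachable graph of P (1 states):
  u0 = (0 + 0)\{b} | stopped
Reachable graph of Q (2 states):
  v0 = b.(0 + 0)\{b} | —b→ v1
  v1 = (0 + 0)\{b} | stopped
Run σ = ⟨b⟩ on Q: start {v0}
  after b @ step 1: {v1}
  ✓ Q
Run σ = ⟨b⟩ on P: start {u0}
  after b @ step 1: ∅ (P stuck)

NO — witness ⟨b⟩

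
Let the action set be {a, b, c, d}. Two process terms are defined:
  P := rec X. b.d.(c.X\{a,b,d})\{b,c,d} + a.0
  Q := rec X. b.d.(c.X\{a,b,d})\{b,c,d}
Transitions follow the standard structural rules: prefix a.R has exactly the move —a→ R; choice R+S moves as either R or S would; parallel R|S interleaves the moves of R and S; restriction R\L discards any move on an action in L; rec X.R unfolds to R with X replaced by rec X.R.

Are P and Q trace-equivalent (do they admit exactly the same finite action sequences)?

P's transition system — 4 states:
  u0 = rec X. b.d.(c.X\{a,b,d})\{b,c,d} + a.0 ⊢ -a-> u1, -b-> u2
  u1 = 0 ⊢ (no moves)
  u2 = d.(c.(rec X. b.d.(c.X\{a,b,d})\{b,c,d} + a.0)\{a,b,d})\{b,c,d} ⊢ -d-> u3
  u3 = (c.(rec X. b.d.(c.X\{a,b,d})\{b,c,d} + a.0)\{a,b,d})\{b,c,d} ⊢ (no moves)
Q's transition system — 3 states:
  v0 = rec X. b.d.(c.X\{a,b,d})\{b,c,d} ⊢ -b-> v1
  v1 = d.(c.(rec X. b.d.(c.X\{a,b,d})\{b,c,d})\{a,b,d})\{b,c,d} ⊢ -d-> v2
  v2 = (c.(rec X. b.d.(c.X\{a,b,d})\{b,c,d})\{a,b,d})\{b,c,d} ⊢ (no moves)
Executing a from P (initial set {u0}):
  step 1 (a): {u1}
  ✓ P
Executing a from Q (initial set {v0}):
  step 1 (a): ∅  — Q cannot continue

NO — witness ⟨a⟩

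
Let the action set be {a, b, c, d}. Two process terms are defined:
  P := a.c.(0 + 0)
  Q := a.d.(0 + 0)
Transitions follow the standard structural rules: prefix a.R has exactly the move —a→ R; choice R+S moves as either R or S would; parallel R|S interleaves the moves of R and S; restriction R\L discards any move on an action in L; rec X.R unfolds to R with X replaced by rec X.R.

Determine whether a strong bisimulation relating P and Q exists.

Reachable graph of P (3 states):
  m0 = a.c.(0 + 0) ⊢ -a-> m1
  m1 = c.(0 + 0) ⊢ -c-> m2
  m2 = 0 + 0 ⊢ ·
Reachable graph of Q (3 states):
  n0 = a.d.(0 + 0) ⊢ -a-> n1
  n1 = d.(0 + 0) ⊢ -d-> n2
  n2 = 0 + 0 ⊢ ·
Coarsest stable partition (strong bisimilarity classes):
  B0 = {m0}
  B1 = {m1}
  B2 = {m2, n2}
  B3 = {n0}
  B4 = {n1}
m0 ∈ B0, n0 ∈ B3 → different blocks

P ≁ Q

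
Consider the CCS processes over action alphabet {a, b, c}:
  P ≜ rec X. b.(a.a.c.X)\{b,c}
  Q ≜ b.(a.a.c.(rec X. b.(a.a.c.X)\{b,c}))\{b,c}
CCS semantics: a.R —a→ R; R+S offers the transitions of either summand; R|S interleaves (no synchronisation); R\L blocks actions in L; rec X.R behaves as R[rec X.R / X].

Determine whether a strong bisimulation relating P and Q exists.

Reachable graph of P (4 states):
  s0 = rec X. b.(a.a.c.X)\{b,c} → —b→ s1
  s1 = (a.a.c.(rec X. b.(a.a.c.X)\{b,c}))\{b,c} → —a→ s2
  s2 = (a.c.(rec X. b.(a.a.c.X)\{b,c}))\{b,c} → —a→ s3
  s3 = (c.(rec X. b.(a.a.c.X)\{b,c}))\{b,c} → ·
Reachable graph of Q (4 states):
  t0 = b.(a.a.c.(rec X. b.(a.a.c.X)\{b,c}))\{b,c} → —b→ t1
  t1 = (a.a.c.(rec X. b.(a.a.c.X)\{b,c}))\{b,c} → —a→ t2
  t2 = (a.c.(rec X. b.(a.a.c.X)\{b,c}))\{b,c} → —a→ t3
  t3 = (c.(rec X. b.(a.a.c.X)\{b,c}))\{b,c} → ·
Bisimilarity quotient blocks:
  B0 = {s0, t0}
  B1 = {s1, t1}
  B2 = {s2, t2}
  B3 = {s3, t3}
s0 ∈ B0, t0 ∈ B0 → same block

P ~ Q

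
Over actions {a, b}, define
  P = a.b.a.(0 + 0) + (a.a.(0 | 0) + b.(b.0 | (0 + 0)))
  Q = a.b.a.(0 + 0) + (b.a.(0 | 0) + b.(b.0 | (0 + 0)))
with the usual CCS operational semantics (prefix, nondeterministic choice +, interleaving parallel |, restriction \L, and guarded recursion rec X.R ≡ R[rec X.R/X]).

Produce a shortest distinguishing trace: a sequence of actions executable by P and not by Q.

Reachable graph of P (8 states):
  m0 = a.b.a.(0 + 0) + (a.a.(0 | 0) + b.(b.0 | (0 + 0))) ⊢ —a→ m1, —a→ m2, —b→ m3
  m1 = a.(0 | 0) ⊢ —a→ m4
  m2 = b.a.(0 + 0) ⊢ —b→ m5
  m3 = b.0 | (0 + 0) ⊢ —b→ m6
  m4 = 0 | 0 ⊢ ∅
  m5 = a.(0 + 0) ⊢ —a→ m7
  m6 = 0 | (0 + 0) ⊢ ∅
  m7 = 0 + 0 ⊢ ∅
Reachable graph of Q (8 states):
  n0 = a.b.a.(0 + 0) + (b.a.(0 | 0) + b.(b.0 | (0 + 0))) ⊢ —a→ n1, —b→ n2, —b→ n3
  n1 = b.a.(0 + 0) ⊢ —b→ n4
  n2 = a.(0 | 0) ⊢ —a→ n5
  n3 = b.0 | (0 + 0) ⊢ —b→ n6
  n4 = a.(0 + 0) ⊢ —a→ n7
  n5 = 0 | 0 ⊢ ∅
  n6 = 0 | (0 + 0) ⊢ ∅
  n7 = 0 + 0 ⊢ ∅
Run σ = ⟨aa⟩ on P: start {m0}
  after a @ step 1: {m1, m2}
  after a @ step 2: {m4}
  — P admits the full trace.
Run σ = ⟨aa⟩ on Q: start {n0}
  after a @ step 1: {n1}
  after a @ step 2: ∅  — Q cannot continue

aa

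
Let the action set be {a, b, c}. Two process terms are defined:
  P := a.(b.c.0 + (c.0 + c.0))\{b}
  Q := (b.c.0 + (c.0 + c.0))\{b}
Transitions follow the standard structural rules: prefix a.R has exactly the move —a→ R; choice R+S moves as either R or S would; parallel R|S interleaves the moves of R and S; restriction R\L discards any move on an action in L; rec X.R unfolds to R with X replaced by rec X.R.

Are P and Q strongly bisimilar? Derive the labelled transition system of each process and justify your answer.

Reachable graph of P (3 states):
  p0 = a.(b.c.0 + (c.0 + c.0))\{b} has moves ··a··> p1
  p1 = (b.c.0 + (c.0 + c.0))\{b} has moves ··c··> p2
  p2 = 0\{b} has moves stopped
Reachable graph of Q (2 states):
  q0 = (b.c.0 + (c.0 + c.0))\{b} has moves ··c··> q1
  q1 = 0\{b} has moves stopped
Bisimilarity quotient blocks:
  B0 = {p0}
  B1 = {p1, q0}
  B2 = {p2, q1}
p0 ∈ B0, q0 ∈ B1 → different blocks

not bisimilar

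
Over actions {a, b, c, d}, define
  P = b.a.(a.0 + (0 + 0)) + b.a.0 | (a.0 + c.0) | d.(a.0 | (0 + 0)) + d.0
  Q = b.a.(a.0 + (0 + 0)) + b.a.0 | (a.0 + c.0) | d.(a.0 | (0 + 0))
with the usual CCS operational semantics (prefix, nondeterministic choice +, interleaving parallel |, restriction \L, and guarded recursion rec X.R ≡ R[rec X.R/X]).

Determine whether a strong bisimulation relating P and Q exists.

P ≁ Q

Reachable graph of P (21 states):
  s0 = b.a.(a.0 + (0 + 0)) + b.a.0 | (a.0 + c.0) | d.(a.0 | (0 + 0)) + d.0 has moves —a→ s1, —b→ s2, —b→ s3, —c→ s1, —d→ s4, —d→ s5
  s1 = b.a.0 | 0 | d.(a.0 | (0 + 0)) has moves —b→ s6, —d→ s7
  s2 = a.(a.0 + (0 + 0)) has moves —a→ s8
  s3 = a.0 | (a.0 + c.0) | d.(a.0 | (0 + 0)) has moves —a→ s6, —a→ s9, —c→ s6, —d→ s10
  s4 = 0 has moves ∅
  s5 = b.a.0 | (a.0 + c.0) | (a.0 | (0 + 0)) has moves —a→ s11, —a→ s7, —b→ s10, —c→ s7
  s6 = a.0 | 0 | d.(a.0 | (0 + 0)) has moves —a→ s12, —d→ s13
  s7 = b.a.0 | 0 | (a.0 | (0 + 0)) has moves —a→ s14, —b→ s13
  s8 = a.0 + (0 + 0) has moves —a→ s4
  s9 = 0 | (a.0 + c.0) | d.(a.0 | (0 + 0)) has moves —a→ s12, —c→ s12, —d→ s15
  s10 = a.0 | (a.0 + c.0) | (a.0 | (0 + 0)) has moves —a→ s13, —a→ s15, —a→ s16, —c→ s13
  s11 = b.a.0 | (a.0 + c.0) | (0 | (0 + 0)) has moves —a→ s14, —b→ s16, —c→ s14
  s12 = 0 | 0 | d.(a.0 | (0 + 0)) has moves —d→ s17
  s13 = a.0 | 0 | (a.0 | (0 + 0)) has moves —a→ s17, —a→ s18
  s14 = b.a.0 | 0 | (0 | (0 + 0)) has moves —b→ s18
  s15 = 0 | (a.0 + c.0) | (a.0 | (0 + 0)) has moves —a→ s17, —a→ s19, —c→ s17
  s16 = a.0 | (a.0 + c.0) | (0 | (0 + 0)) has moves —a→ s18, —a→ s19, —c→ s18
  s17 = 0 | 0 | (a.0 | (0 + 0)) has moves —a→ s20
  s18 = a.0 | 0 | (0 | (0 + 0)) has moves —a→ s20
  s19 = 0 | (a.0 + c.0) | (0 | (0 + 0)) has moves —a→ s20, —c→ s20
  s20 = 0 | 0 | (0 | (0 + 0)) has moves ∅
Reachable graph of Q (21 states):
  t0 = b.a.(a.0 + (0 + 0)) + b.a.0 | (a.0 + c.0) | d.(a.0 | (0 + 0)) has moves —a→ t1, —b→ t2, —b→ t3, —c→ t1, —d→ t4
  t1 = b.a.0 | 0 | d.(a.0 | (0 + 0)) has moves —b→ t5, —d→ t6
  t2 = a.(a.0 + (0 + 0)) has moves —a→ t7
  t3 = a.0 | (a.0 + c.0) | d.(a.0 | (0 + 0)) has moves —a→ t5, —a→ t8, —c→ t5, —d→ t9
  t4 = b.a.0 | (a.0 + c.0) | (a.0 | (0 + 0)) has moves —a→ t10, —a→ t6, —b→ t9, —c→ t6
  t5 = a.0 | 0 | d.(a.0 | (0 + 0)) has moves —a→ t11, —d→ t12
  t6 = b.a.0 | 0 | (a.0 | (0 + 0)) has moves —a→ t13, —b→ t12
  t7 = a.0 + (0 + 0) has moves —a→ t14
  t8 = 0 | (a.0 + c.0) | d.(a.0 | (0 + 0)) has moves —a→ t11, —c→ t11, —d→ t15
  t9 = a.0 | (a.0 + c.0) | (a.0 | (0 + 0)) has moves —a→ t12, —a→ t15, —a→ t16, —c→ t12
  t10 = b.a.0 | (a.0 + c.0) | (0 | (0 + 0)) has moves —a→ t13, —b→ t16, —c→ t13
  t11 = 0 | 0 | d.(a.0 | (0 + 0)) has moves —d→ t17
  t12 = a.0 | 0 | (a.0 | (0 + 0)) has moves —a→ t17, —a→ t18
  t13 = b.a.0 | 0 | (0 | (0 + 0)) has moves —b→ t18
  t14 = 0 has moves ∅
  t15 = 0 | (a.0 + c.0) | (a.0 | (0 + 0)) has moves —a→ t17, —a→ t19, —c→ t17
  t16 = a.0 | (a.0 + c.0) | (0 | (0 + 0)) has moves —a→ t18, —a→ t19, —c→ t18
  t17 = 0 | 0 | (a.0 | (0 + 0)) has moves —a→ t20
  t18 = a.0 | 0 | (0 | (0 + 0)) has moves —a→ t20
  t19 = 0 | (a.0 + c.0) | (0 | (0 + 0)) has moves —a→ t20, —c→ t20
  t20 = 0 | 0 | (0 | (0 + 0)) has moves ∅
Bisimilarity quotient blocks:
  B0 = {s0}
  B1 = {s13, s2, t12, t2}
  B2 = {s17, s18, s8, t17, t18, t7}
  B3 = {s20, s4, t14, t20}
  B4 = {s5, t4}
  B5 = {s7, t6}
  B6 = {s14, t13}
  B7 = {s10, t9}
  B8 = {s15, s16, t15, t16}
  B9 = {s19, t19}
  B10 = {s11, t10}
  B11 = {s1, t1}
  B12 = {s6, t5}
  B13 = {s12, t11}
  B14 = {s3, t3}
  B15 = {s9, t8}
  B16 = {t0}
s0 ∈ B0, t0 ∈ B16 → different blocks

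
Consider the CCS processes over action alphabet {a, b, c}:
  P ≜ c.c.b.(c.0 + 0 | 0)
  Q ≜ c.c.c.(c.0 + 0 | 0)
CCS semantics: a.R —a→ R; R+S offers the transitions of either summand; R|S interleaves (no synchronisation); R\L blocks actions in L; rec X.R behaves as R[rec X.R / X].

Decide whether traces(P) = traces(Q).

LTS(P): 5 reachable states
  u0 = c.c.b.(c.0 + 0 | 0) | =c=> u1
  u1 = c.b.(c.0 + 0 | 0) | =c=> u2
  u2 = b.(c.0 + 0 | 0) | =b=> u3
  u3 = c.0 + 0 | 0 | =c=> u4
  u4 = 0 | deadlocked
LTS(Q): 5 reachable states
  v0 = c.c.c.(c.0 + 0 | 0) | =c=> v1
  v1 = c.c.(c.0 + 0 | 0) | =c=> v2
  v2 = c.(c.0 + 0 | 0) | =c=> v3
  v3 = c.0 + 0 | 0 | =c=> v4
  v4 = 0 | deadlocked
Run σ = ⟨ccb⟩ on P: start {u0}
  [1] c ⇒ {u1}
  [2] c ⇒ {u2}
  [3] b ⇒ {u3}
  ✓ P
Run σ = ⟨ccb⟩ on Q: start {v0}
  [1] c ⇒ {v1}
  [2] c ⇒ {v2}
  [3] b ⇒ ∅ (Q stuck)

traces(P) ≠ traces(Q) — witness ⟨ccb⟩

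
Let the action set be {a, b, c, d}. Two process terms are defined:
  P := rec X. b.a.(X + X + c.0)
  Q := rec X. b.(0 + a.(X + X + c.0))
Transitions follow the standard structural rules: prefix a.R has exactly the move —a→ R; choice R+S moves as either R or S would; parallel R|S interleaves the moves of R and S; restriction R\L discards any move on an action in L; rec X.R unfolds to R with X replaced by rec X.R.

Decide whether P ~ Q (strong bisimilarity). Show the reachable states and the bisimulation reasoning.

YES

P's transition system — 4 states:
  p0 = rec X. b.a.(X + X + c.0) :: —b→ p1
  p1 = a.((rec X. b.a.(X + X + c.0)) + (rec X. b.a.(X + X + c.0)) + c.0) :: —a→ p2
  p2 = (rec X. b.a.(X + X + c.0)) + (rec X. b.a.(X + X + c.0)) + c.0 :: —b→ p1, —c→ p3
  p3 = 0 :: ·
Q's transition system — 4 states:
  q0 = rec X. b.(0 + a.(X + X + c.0)) :: —b→ q1
  q1 = 0 + a.((rec X. b.(0 + a.(X + X + c.0))) + (rec X. b.(0 + a.(X + X + c.0))) + c.0) :: —a→ q2
  q2 = (rec X. b.(0 + a.(X + X + c.0))) + (rec X. b.(0 + a.(X + X + c.0))) + c.0 :: —b→ q1, —c→ q3
  q3 = 0 :: ·
Bisimilarity quotient blocks:
  B0 = {p0, q0}
  B1 = {p1, q1}
  B2 = {p2, q2}
  B3 = {p3, q3}
p0 ∈ B0, q0 ∈ B0 → same block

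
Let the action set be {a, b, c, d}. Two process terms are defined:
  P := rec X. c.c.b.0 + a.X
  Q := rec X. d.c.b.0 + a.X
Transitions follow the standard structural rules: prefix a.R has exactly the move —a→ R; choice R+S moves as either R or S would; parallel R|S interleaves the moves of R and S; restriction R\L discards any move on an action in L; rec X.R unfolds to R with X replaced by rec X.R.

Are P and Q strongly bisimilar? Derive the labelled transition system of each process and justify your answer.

NO

Reachable graph of P (4 states):
  p0 = rec X. c.c.b.0 + a.X | ··a··> p0, ··c··> p1
  p1 = c.b.0 | ··c··> p2
  p2 = b.0 | ··b··> p3
  p3 = 0 | deadlocked
Reachable graph of Q (4 states):
  q0 = rec X. d.c.b.0 + a.X | ··a··> q0, ··d··> q1
  q1 = c.b.0 | ··c··> q2
  q2 = b.0 | ··b··> q3
  q3 = 0 | deadlocked
Partition-refinement fixed point:
  B0 = {p0}
  B1 = {p1, q1}
  B2 = {p2, q2}
  B3 = {p3, q3}
  B4 = {q0}
p0 ∈ B0, q0 ∈ B4 → different blocks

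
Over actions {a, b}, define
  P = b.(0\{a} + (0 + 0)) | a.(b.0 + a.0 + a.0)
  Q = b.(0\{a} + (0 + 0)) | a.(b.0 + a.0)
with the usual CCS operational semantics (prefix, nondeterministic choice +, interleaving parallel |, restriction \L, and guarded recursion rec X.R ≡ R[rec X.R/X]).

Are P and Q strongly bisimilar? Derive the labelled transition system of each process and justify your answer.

P ~ Q

Reachable graph of P (6 states):
  p0 = b.(0\{a} + (0 + 0)) | a.(b.0 + a.0 + a.0) :: —a→ p1, —b→ p2
  p1 = b.(0\{a} + (0 + 0)) | (b.0 + a.0 + a.0) :: —a→ p3, —b→ p3, —b→ p4
  p2 = (0\{a} + (0 + 0)) | a.(b.0 + a.0 + a.0) :: —a→ p4
  p3 = b.(0\{a} + (0 + 0)) | 0 :: —b→ p5
  p4 = (0\{a} + (0 + 0)) | (b.0 + a.0 + a.0) :: —a→ p5, —b→ p5
  p5 = (0\{a} + (0 + 0)) | 0 :: ·
Reachable graph of Q (6 states):
  q0 = b.(0\{a} + (0 + 0)) | a.(b.0 + a.0) :: —a→ q1, —b→ q2
  q1 = b.(0\{a} + (0 + 0)) | (b.0 + a.0) :: —a→ q3, —b→ q3, —b→ q4
  q2 = (0\{a} + (0 + 0)) | a.(b.0 + a.0) :: —a→ q4
  q3 = b.(0\{a} + (0 + 0)) | 0 :: —b→ q5
  q4 = (0\{a} + (0 + 0)) | (b.0 + a.0) :: —a→ q5, —b→ q5
  q5 = (0\{a} + (0 + 0)) | 0 :: ·
Partition-refinement fixed point:
  B0 = {p0, q0}
  B1 = {p1, q1}
  B2 = {p3, q3}
  B3 = {p5, q5}
  B4 = {p4, q4}
  B5 = {p2, q2}
p0 ∈ B0, q0 ∈ B0 → same block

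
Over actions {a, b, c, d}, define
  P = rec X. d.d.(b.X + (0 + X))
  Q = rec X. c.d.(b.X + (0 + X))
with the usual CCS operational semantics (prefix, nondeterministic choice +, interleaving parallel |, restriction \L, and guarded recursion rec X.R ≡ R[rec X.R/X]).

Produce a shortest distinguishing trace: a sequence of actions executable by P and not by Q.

Reachable graph of P (3 states):
  p0 = rec X. d.d.(b.X + (0 + X)) has moves =d=> p1
  p1 = d.(b.(rec X. d.d.(b.X + (0 + X))) + (0 + (rec X. d.d.(b.X + (0 + X))))) has moves =d=> p2
  p2 = b.(rec X. d.d.(b.X + (0 + X))) + (0 + (rec X. d.d.(b.X + (0 + X)))) has moves =b=> p0, =d=> p1
Reachable graph of Q (3 states):
  q0 = rec X. c.d.(b.X + (0 + X)) has moves =c=> q1
  q1 = d.(b.(rec X. c.d.(b.X + (0 + X))) + (0 + (rec X. c.d.(b.X + (0 + X))))) has moves =d=> q2
  q2 = b.(rec X. c.d.(b.X + (0 + X))) + (0 + (rec X. c.d.(b.X + (0 + X)))) has moves =b=> q0, =c=> q1
Executing d from P (initial set {p0}):
  [1] d ⇒ {p1}
  P completes σ.
Executing d from Q (initial set {q0}):
  [1] d ⇒ ∅  — Q cannot continue

d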